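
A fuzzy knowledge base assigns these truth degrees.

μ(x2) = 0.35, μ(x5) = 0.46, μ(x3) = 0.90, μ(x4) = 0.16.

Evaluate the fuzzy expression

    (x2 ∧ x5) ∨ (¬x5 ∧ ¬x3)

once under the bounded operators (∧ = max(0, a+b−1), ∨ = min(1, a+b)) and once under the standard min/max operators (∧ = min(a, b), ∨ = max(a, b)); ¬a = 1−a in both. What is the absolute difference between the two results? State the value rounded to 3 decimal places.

0.350

Under bounded:
  x2 ∧ x5 = max(0, a+b−1) on (0.35, 0.46) = 0.00
  ¬x5 = 1 − 0.46 = 0.54
  ¬x3 = 1 − 0.90 = 0.10
  ¬x5 ∧ ¬x3 = max(0, a+b−1) on (0.54, 0.10) = 0.00
  (x2 ∧ x5) ∨ (¬x5 ∧ ¬x3) = min(1, a+b) on (0.00, 0.00) = 0.00
  → value = 0.0000
Under standard min/max:
  x2 ∧ x5 = min(a, b) on (0.35, 0.46) = 0.35
  ¬x5 = 1 − 0.46 = 0.54
  ¬x3 = 1 − 0.90 = 0.10
  ¬x5 ∧ ¬x3 = min(a, b) on (0.54, 0.10) = 0.10
  (x2 ∧ x5) ∨ (¬x5 ∧ ¬x3) = max(a, b) on (0.35, 0.10) = 0.35
  → value = 0.3500
|0.0000 − 0.3500| = 0.350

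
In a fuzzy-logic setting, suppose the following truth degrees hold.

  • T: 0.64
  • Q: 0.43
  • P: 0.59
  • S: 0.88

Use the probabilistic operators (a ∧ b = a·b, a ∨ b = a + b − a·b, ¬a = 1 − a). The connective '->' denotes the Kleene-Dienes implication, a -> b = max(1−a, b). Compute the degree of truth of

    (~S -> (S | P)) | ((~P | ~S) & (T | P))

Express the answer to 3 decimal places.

~S = 1 − 0.8800 = 0.1200
S | P = a + b − a·b on (0.8800, 0.5900) = 0.9508
~S -> (S | P)  [Kleene-Dienes: max(1−a, b)] with a=0.1200, b=0.9508 → 0.9508
~P = 1 − 0.5900 = 0.4100
~S = 1 − 0.8800 = 0.1200
~P | ~S = a + b − a·b on (0.4100, 0.1200) = 0.4808
T | P = a + b − a·b on (0.6400, 0.5900) = 0.8524
(~P | ~S) & (T | P) = a·b on (0.4808, 0.8524) = 0.4098
(~S -> (S | P)) | ((~P | ~S) & (T | P)) = a + b − a·b on (0.9508, 0.4098) = 0.9710

0.971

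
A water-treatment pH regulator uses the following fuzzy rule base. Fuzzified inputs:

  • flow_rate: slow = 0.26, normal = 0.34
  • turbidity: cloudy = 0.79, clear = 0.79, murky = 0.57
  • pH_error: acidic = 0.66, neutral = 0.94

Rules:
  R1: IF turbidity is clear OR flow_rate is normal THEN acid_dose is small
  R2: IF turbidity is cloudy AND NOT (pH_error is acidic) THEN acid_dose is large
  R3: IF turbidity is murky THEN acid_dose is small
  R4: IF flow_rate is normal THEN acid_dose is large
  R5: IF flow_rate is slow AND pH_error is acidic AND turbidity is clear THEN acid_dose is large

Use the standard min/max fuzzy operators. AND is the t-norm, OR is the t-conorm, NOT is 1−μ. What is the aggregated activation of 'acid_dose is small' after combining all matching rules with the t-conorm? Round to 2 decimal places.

R1: clear=0.79, normal=0.34; OR[max(a, b)] → w = 0.79
R2: cloudy=0.79, ¬acidic=1−0.66=0.34; AND[min(a, b)] → w = 0.34
R3: murky=0.57 → w = 0.57
R4: normal=0.34 → w = 0.34
R5: slow=0.26, acidic=0.66, clear=0.79; AND[min(a, b)] → w = 0.26
Rules with consequent 'small': {R1, R3} → strengths 0.79, 0.57
Aggregate via t-conorm [max(a, b)]: 0.79

0.79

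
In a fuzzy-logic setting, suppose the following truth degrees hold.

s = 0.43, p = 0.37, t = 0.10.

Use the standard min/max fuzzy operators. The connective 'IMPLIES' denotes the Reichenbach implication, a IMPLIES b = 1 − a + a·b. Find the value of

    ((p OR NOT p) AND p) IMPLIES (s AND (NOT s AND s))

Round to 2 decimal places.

0.79

NOT p = 1 − 0.37 = 0.63
p OR NOT p = max(a, b) on (0.37, 0.63) = 0.63
(p OR NOT p) AND p = min(a, b) on (0.63, 0.37) = 0.37
NOT s = 1 − 0.43 = 0.57
NOT s AND s = min(a, b) on (0.57, 0.43) = 0.43
s AND (NOT s AND s) = min(a, b) on (0.43, 0.43) = 0.43
((p OR NOT p) AND p) IMPLIES (s AND (NOT s AND s))  [Reichenbach: 1 − a + a·b] with a=0.37, b=0.43 → 0.79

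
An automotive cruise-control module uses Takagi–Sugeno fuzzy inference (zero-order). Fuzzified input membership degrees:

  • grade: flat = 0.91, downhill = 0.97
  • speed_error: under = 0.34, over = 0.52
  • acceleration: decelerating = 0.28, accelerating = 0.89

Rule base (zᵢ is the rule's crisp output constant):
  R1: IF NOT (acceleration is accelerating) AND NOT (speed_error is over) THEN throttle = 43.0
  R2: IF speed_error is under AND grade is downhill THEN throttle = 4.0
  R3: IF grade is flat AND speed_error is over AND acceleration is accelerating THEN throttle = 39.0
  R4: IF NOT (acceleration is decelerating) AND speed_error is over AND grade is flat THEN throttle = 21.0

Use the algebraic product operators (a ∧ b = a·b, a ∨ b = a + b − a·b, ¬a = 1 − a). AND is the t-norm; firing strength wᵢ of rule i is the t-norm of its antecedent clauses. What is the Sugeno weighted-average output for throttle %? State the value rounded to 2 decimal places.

R1 (z=43.0): ¬accelerating=1−0.89=0.11, ¬over=1−0.52=0.48; AND[a·b] → w = 0.0528
R2 (z=4.0): under=0.34, downhill=0.97; AND[a·b] → w = 0.3298
R3 (z=39.0): flat=0.91, over=0.52, accelerating=0.89; AND[a·b] → w = 0.4211
R4 (z=21.0): ¬decelerating=1−0.28=0.72, over=0.52, flat=0.91; AND[a·b] → w = 0.3407
Weighted average = (0.0528·43.0 + 0.3298·4.0 + 0.4211·39.0 + 0.3407·21.0) / (0.0528 + 0.3298 + 0.4211 + 0.3407)
  = 27.1692 / 1.1445 = 23.74

23.74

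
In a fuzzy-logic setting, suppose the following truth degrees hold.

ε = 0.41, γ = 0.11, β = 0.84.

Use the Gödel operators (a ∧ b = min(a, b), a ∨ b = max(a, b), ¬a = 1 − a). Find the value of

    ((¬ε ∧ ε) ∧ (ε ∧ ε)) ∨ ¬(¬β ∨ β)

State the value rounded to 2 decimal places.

0.41

¬ε = 1 − 0.41 = 0.59
¬ε ∧ ε = min(a, b) on (0.59, 0.41) = 0.41
ε ∧ ε = min(a, b) on (0.41, 0.41) = 0.41
(¬ε ∧ ε) ∧ (ε ∧ ε) = min(a, b) on (0.41, 0.41) = 0.41
¬β = 1 − 0.84 = 0.16
¬β ∨ β = max(a, b) on (0.16, 0.84) = 0.84
¬(¬β ∨ β) = 1 − 0.84 = 0.16
((¬ε ∧ ε) ∧ (ε ∧ ε)) ∨ ¬(¬β ∨ β) = max(a, b) on (0.41, 0.16) = 0.41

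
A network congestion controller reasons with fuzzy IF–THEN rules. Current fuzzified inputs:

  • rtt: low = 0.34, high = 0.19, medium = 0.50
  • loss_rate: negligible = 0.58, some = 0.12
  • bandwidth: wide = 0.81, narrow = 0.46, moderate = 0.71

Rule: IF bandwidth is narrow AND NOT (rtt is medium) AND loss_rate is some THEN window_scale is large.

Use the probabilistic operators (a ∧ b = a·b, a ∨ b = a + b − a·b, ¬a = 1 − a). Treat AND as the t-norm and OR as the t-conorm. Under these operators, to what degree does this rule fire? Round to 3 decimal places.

0.028

firing strength: narrow=0.46, ¬medium=1−0.50=0.50, some=0.12; AND[a·b] → w = 0.0276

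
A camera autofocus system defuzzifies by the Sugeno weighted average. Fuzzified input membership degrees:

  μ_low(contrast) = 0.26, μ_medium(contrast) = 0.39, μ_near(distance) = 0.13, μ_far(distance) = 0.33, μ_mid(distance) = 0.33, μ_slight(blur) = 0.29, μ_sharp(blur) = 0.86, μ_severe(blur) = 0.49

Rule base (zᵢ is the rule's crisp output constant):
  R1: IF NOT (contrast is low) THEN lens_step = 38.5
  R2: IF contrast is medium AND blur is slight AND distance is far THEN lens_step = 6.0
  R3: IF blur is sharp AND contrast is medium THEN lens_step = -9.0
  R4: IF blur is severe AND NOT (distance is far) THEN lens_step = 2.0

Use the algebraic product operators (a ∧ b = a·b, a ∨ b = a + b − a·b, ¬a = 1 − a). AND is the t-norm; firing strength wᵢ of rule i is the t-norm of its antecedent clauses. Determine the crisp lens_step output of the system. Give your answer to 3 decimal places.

R1 (z=38.5): ¬low=1−0.26=0.74 → w = 0.7400
R2 (z=6.0): medium=0.39, slight=0.29, far=0.33; AND[a·b] → w = 0.0373
R3 (z=-9.0): sharp=0.86, medium=0.39; AND[a·b] → w = 0.3354
R4 (z=2.0): severe=0.49, ¬far=1−0.33=0.67; AND[a·b] → w = 0.3283
Weighted average = (0.7400·38.5 + 0.0373·6.0 + 0.3354·-9.0 + 0.3283·2.0) / (0.7400 + 0.0373 + 0.3354 + 0.3283)
  = 26.3519 / 1.4410 = 18.287

18.287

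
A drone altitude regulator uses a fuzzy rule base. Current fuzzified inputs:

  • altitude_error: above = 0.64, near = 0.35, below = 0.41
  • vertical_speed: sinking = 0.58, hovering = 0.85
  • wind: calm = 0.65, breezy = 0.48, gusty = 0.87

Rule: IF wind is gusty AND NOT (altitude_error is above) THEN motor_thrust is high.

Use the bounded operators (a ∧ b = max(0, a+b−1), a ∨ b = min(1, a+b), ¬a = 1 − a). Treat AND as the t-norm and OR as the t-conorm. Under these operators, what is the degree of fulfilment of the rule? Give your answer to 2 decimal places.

0.23

firing strength: gusty=0.87, ¬above=1−0.64=0.36; AND[max(0, a+b−1)] → w = 0.23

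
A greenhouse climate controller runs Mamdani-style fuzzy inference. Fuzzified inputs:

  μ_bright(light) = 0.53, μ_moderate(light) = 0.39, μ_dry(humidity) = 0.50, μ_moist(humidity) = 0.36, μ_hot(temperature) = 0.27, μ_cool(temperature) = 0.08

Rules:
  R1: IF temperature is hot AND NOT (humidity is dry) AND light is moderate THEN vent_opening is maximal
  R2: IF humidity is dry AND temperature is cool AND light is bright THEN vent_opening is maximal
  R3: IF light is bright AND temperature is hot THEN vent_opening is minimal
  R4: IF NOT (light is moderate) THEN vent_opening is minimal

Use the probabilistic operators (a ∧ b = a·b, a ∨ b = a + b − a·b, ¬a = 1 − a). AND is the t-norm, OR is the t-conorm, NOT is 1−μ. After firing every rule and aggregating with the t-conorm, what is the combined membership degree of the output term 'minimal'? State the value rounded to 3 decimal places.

0.666

R1: hot=0.27, ¬dry=1−0.50=0.50, moderate=0.39; AND[a·b] → w = 0.0527
R2: dry=0.50, cool=0.08, bright=0.53; AND[a·b] → w = 0.0212
R3: bright=0.53, hot=0.27; AND[a·b] → w = 0.1431
R4: ¬moderate=1−0.39=0.61 → w = 0.6100
Rules with consequent 'minimal': {R3, R4} → strengths 0.1431, 0.6100
Aggregate via t-conorm [a + b − a·b]: 0.6658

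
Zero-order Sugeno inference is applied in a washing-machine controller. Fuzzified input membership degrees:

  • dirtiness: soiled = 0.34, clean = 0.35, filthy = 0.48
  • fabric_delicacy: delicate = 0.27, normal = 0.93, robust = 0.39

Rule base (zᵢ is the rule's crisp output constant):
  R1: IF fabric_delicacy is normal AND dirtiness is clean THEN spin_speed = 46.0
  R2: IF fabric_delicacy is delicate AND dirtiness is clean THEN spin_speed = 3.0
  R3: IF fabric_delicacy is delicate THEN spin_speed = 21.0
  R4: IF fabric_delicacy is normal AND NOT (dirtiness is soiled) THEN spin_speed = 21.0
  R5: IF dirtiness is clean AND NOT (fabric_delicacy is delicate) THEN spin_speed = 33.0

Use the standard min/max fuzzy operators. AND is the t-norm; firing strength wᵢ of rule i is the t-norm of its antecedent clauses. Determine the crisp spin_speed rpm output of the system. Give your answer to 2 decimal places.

25.26

R1 (z=46.0): normal=0.93, clean=0.35; AND[min(a, b)] → w = 0.35
R2 (z=3.0): delicate=0.27, clean=0.35; AND[min(a, b)] → w = 0.27
R3 (z=21.0): delicate=0.27 → w = 0.27
R4 (z=21.0): normal=0.93, ¬soiled=1−0.34=0.66; AND[min(a, b)] → w = 0.66
R5 (z=33.0): clean=0.35, ¬delicate=1−0.27=0.73; AND[min(a, b)] → w = 0.35
Weighted average = (0.35·46.0 + 0.27·3.0 + 0.27·21.0 + 0.66·21.0 + 0.35·33.0) / (0.35 + 0.27 + 0.27 + 0.66 + 0.35)
  = 47.9900 / 1.9000 = 25.26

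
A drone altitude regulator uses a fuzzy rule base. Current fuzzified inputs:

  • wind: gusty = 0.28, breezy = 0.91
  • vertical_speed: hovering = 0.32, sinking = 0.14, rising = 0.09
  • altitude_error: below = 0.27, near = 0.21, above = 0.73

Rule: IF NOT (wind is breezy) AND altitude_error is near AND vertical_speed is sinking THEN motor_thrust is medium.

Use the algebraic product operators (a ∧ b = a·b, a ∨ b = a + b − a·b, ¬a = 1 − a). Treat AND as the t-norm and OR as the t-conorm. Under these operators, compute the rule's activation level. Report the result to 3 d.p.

0.003

firing strength: ¬breezy=1−0.91=0.09, near=0.21, sinking=0.14; AND[a·b] → w = 0.0026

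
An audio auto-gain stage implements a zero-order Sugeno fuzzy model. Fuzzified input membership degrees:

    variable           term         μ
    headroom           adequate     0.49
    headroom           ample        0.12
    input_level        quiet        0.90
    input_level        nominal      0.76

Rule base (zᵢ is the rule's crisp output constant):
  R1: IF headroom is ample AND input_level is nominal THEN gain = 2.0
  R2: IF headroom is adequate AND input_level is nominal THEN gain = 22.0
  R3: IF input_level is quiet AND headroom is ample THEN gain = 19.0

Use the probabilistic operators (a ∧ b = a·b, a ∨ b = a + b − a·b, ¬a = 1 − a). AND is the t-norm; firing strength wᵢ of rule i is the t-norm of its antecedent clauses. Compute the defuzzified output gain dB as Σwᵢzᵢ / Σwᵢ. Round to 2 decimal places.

18.24

R1 (z=2.0): ample=0.12, nominal=0.76; AND[a·b] → w = 0.0912
R2 (z=22.0): adequate=0.49, nominal=0.76; AND[a·b] → w = 0.3724
R3 (z=19.0): quiet=0.90, ample=0.12; AND[a·b] → w = 0.1080
Weighted average = (0.0912·2.0 + 0.3724·22.0 + 0.1080·19.0) / (0.0912 + 0.3724 + 0.1080)
  = 10.4272 / 0.5716 = 18.24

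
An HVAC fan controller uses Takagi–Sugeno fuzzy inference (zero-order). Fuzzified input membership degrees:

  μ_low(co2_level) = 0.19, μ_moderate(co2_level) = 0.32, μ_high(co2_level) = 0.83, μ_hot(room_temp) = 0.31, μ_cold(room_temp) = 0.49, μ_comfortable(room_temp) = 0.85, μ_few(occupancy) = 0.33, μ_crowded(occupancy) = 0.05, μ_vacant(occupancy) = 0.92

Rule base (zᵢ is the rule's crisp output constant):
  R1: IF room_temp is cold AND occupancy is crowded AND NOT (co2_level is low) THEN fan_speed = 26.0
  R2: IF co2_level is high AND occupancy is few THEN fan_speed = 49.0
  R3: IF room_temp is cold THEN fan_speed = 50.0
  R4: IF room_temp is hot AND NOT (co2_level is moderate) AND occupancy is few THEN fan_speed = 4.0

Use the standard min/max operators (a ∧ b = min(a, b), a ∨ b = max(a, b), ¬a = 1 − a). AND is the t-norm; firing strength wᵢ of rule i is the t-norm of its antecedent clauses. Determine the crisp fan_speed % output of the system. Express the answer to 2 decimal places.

R1 (z=26.0): cold=0.49, crowded=0.05, ¬low=1−0.19=0.81; AND[min(a, b)] → w = 0.05
R2 (z=49.0): high=0.83, few=0.33; AND[min(a, b)] → w = 0.33
R3 (z=50.0): cold=0.49 → w = 0.49
R4 (z=4.0): hot=0.31, ¬moderate=1−0.32=0.68, few=0.33; AND[min(a, b)] → w = 0.31
Weighted average = (0.05·26.0 + 0.33·49.0 + 0.49·50.0 + 0.31·4.0) / (0.05 + 0.33 + 0.49 + 0.31)
  = 43.2100 / 1.1800 = 36.62

36.62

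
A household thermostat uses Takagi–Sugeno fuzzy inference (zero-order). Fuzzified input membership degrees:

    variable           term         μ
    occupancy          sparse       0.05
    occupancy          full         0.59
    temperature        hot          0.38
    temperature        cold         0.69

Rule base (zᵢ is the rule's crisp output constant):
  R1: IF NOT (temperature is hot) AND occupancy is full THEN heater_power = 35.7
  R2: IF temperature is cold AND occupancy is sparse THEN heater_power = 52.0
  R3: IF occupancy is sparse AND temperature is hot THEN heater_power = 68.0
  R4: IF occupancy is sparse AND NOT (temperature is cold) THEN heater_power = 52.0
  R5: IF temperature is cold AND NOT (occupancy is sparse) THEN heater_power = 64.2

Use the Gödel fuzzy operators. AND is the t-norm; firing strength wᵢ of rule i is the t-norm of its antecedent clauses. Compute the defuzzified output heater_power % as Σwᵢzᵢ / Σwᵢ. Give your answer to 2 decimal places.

51.72

R1 (z=35.7): ¬hot=1−0.38=0.62, full=0.59; AND[min(a, b)] → w = 0.59
R2 (z=52.0): cold=0.69, sparse=0.05; AND[min(a, b)] → w = 0.05
R3 (z=68.0): sparse=0.05, hot=0.38; AND[min(a, b)] → w = 0.05
R4 (z=52.0): sparse=0.05, ¬cold=1−0.69=0.31; AND[min(a, b)] → w = 0.05
R5 (z=64.2): cold=0.69, ¬sparse=1−0.05=0.95; AND[min(a, b)] → w = 0.69
Weighted average = (0.59·35.7 + 0.05·52.0 + 0.05·68.0 + 0.05·52.0 + 0.69·64.2) / (0.59 + 0.05 + 0.05 + 0.05 + 0.69)
  = 73.9610 / 1.4300 = 51.72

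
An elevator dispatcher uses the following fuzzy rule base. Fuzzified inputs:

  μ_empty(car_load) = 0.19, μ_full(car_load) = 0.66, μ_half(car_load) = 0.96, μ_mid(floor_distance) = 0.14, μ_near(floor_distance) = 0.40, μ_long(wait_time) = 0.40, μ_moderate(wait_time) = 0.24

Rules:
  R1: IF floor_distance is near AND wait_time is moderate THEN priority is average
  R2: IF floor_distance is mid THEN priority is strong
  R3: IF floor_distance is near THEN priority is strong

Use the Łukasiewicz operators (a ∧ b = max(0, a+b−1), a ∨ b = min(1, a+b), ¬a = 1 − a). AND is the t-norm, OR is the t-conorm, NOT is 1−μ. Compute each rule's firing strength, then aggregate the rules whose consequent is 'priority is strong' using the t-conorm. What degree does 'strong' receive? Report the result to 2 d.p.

R1: near=0.40, moderate=0.24; AND[max(0, a+b−1)] → w = 0.00
R2: mid=0.14 → w = 0.14
R3: near=0.40 → w = 0.40
Rules with consequent 'strong': {R2, R3} → strengths 0.14, 0.40
Aggregate via t-conorm [min(1, a+b)]: 0.54

0.54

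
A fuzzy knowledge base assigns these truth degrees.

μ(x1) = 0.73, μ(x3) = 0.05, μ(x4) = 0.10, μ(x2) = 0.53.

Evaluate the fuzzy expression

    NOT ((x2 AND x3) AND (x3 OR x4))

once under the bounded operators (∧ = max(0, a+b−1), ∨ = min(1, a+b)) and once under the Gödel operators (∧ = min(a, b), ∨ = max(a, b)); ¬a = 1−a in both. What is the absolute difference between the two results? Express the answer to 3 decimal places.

Under bounded:
  x2 AND x3 = max(0, a+b−1) on (0.53, 0.05) = 0.00
  x3 OR x4 = min(1, a+b) on (0.05, 0.10) = 0.15
  (x2 AND x3) AND (x3 OR x4) = max(0, a+b−1) on (0.00, 0.15) = 0.00
  NOT ((x2 AND x3) AND (x3 OR x4)) = 1 − 0.00 = 1.00
  → value = 1.0000
Under Gödel:
  x2 AND x3 = min(a, b) on (0.53, 0.05) = 0.05
  x3 OR x4 = max(a, b) on (0.05, 0.10) = 0.10
  (x2 AND x3) AND (x3 OR x4) = min(a, b) on (0.05, 0.10) = 0.05
  NOT ((x2 AND x3) AND (x3 OR x4)) = 1 − 0.05 = 0.95
  → value = 0.9500
|1.0000 − 0.9500| = 0.050

0.050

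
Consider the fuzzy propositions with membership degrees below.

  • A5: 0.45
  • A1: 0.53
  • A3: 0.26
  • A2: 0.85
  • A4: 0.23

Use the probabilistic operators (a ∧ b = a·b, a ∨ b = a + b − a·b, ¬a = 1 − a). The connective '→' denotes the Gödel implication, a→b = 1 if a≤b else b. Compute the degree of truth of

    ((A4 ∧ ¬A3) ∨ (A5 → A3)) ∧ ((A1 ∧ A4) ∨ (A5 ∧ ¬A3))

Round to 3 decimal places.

¬A3 = 1 − 0.2600 = 0.7400
A4 ∧ ¬A3 = a·b on (0.2300, 0.7400) = 0.1702
A5 → A3  [Gödel: 1 if a≤b else b] with a=0.4500, b=0.2600 → 0.2600
(A4 ∧ ¬A3) ∨ (A5 → A3) = a + b − a·b on (0.1702, 0.2600) = 0.3859
A1 ∧ A4 = a·b on (0.5300, 0.2300) = 0.1219
¬A3 = 1 − 0.2600 = 0.7400
A5 ∧ ¬A3 = a·b on (0.4500, 0.7400) = 0.3330
(A1 ∧ A4) ∨ (A5 ∧ ¬A3) = a + b − a·b on (0.1219, 0.3330) = 0.4143
((A4 ∧ ¬A3) ∨ (A5 → A3)) ∧ ((A1 ∧ A4) ∨ (A5 ∧ ¬A3)) = a·b on (0.3859, 0.4143) = 0.1599

0.160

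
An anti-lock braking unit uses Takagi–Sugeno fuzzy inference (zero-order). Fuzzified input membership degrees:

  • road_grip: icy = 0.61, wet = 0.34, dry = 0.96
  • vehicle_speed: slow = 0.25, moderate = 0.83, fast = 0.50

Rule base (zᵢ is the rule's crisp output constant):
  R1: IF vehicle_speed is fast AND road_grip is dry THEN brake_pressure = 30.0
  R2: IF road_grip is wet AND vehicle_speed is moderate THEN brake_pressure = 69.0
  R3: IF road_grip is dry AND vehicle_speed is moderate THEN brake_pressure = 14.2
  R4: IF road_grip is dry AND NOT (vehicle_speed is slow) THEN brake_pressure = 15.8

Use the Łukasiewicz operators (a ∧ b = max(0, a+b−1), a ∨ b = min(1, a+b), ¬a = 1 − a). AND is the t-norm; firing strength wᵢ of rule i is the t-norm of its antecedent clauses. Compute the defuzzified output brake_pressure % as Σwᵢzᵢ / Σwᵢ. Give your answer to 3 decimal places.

22.519

R1 (z=30.0): fast=0.50, dry=0.96; AND[max(0, a+b−1)] → w = 0.46
R2 (z=69.0): wet=0.34, moderate=0.83; AND[max(0, a+b−1)] → w = 0.17
R3 (z=14.2): dry=0.96, moderate=0.83; AND[max(0, a+b−1)] → w = 0.79
R4 (z=15.8): dry=0.96, ¬slow=1−0.25=0.75; AND[max(0, a+b−1)] → w = 0.71
Weighted average = (0.46·30.0 + 0.17·69.0 + 0.79·14.2 + 0.71·15.8) / (0.46 + 0.17 + 0.79 + 0.71)
  = 47.9660 / 2.1300 = 22.519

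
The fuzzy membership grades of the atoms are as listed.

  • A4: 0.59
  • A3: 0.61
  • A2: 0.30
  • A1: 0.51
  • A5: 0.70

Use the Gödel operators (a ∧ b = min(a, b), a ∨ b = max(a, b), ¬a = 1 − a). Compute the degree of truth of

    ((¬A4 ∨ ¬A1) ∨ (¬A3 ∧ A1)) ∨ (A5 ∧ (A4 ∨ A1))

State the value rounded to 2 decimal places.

0.59

¬A4 = 1 − 0.59 = 0.41
¬A1 = 1 − 0.51 = 0.49
¬A4 ∨ ¬A1 = max(a, b) on (0.41, 0.49) = 0.49
¬A3 = 1 − 0.61 = 0.39
¬A3 ∧ A1 = min(a, b) on (0.39, 0.51) = 0.39
(¬A4 ∨ ¬A1) ∨ (¬A3 ∧ A1) = max(a, b) on (0.49, 0.39) = 0.49
A4 ∨ A1 = max(a, b) on (0.59, 0.51) = 0.59
A5 ∧ (A4 ∨ A1) = min(a, b) on (0.70, 0.59) = 0.59
((¬A4 ∨ ¬A1) ∨ (¬A3 ∧ A1)) ∨ (A5 ∧ (A4 ∨ A1)) = max(a, b) on (0.49, 0.59) = 0.59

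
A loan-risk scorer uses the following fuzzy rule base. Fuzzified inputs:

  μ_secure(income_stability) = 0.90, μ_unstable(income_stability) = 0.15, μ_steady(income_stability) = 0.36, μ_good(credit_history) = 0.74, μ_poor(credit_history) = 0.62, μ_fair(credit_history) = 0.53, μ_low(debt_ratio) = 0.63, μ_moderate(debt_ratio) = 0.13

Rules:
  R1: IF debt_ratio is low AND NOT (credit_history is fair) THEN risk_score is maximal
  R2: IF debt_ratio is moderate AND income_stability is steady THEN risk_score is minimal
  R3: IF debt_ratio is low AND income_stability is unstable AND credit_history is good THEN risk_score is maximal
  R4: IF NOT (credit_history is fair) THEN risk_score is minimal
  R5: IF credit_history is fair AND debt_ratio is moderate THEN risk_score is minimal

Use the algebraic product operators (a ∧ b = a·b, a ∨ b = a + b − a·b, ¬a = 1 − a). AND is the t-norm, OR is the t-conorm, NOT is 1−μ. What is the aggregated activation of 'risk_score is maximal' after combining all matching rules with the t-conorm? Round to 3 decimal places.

R1: low=0.63, ¬fair=1−0.53=0.47; AND[a·b] → w = 0.2961
R2: moderate=0.13, steady=0.36; AND[a·b] → w = 0.0468
R3: low=0.63, unstable=0.15, good=0.74; AND[a·b] → w = 0.0699
R4: ¬fair=1−0.53=0.47 → w = 0.4700
R5: fair=0.53, moderate=0.13; AND[a·b] → w = 0.0689
Rules with consequent 'maximal': {R1, R3} → strengths 0.2961, 0.0699
Aggregate via t-conorm [a + b − a·b]: 0.3453

0.345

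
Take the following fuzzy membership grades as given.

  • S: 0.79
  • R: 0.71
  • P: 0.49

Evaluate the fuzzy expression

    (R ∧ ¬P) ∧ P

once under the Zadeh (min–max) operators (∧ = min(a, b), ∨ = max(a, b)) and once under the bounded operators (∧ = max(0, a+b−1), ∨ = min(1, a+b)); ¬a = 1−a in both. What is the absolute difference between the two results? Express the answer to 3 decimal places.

0.490

Under Zadeh (min–max):
  ¬P = 1 − 0.49 = 0.51
  R ∧ ¬P = min(a, b) on (0.71, 0.51) = 0.51
  (R ∧ ¬P) ∧ P = min(a, b) on (0.51, 0.49) = 0.49
  → value = 0.4900
Under bounded:
  ¬P = 1 − 0.49 = 0.51
  R ∧ ¬P = max(0, a+b−1) on (0.71, 0.51) = 0.22
  (R ∧ ¬P) ∧ P = max(0, a+b−1) on (0.22, 0.49) = 0.00
  → value = 0.0000
|0.4900 − 0.0000| = 0.490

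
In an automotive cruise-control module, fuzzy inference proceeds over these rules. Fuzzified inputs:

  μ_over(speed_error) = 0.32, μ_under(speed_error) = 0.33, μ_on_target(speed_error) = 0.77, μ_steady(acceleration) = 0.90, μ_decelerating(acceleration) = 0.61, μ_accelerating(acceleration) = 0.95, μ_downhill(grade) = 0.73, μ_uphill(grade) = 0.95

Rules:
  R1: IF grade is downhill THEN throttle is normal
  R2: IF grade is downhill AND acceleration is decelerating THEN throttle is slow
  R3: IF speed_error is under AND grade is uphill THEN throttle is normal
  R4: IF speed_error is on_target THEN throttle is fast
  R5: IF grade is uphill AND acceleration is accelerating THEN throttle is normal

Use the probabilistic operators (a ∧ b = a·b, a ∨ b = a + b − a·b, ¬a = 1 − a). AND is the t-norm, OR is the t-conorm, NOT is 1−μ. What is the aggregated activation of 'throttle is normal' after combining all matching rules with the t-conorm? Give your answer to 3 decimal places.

0.982

R1: downhill=0.73 → w = 0.7300
R2: downhill=0.73, decelerating=0.61; AND[a·b] → w = 0.4453
R3: under=0.33, uphill=0.95; AND[a·b] → w = 0.3135
R4: on_target=0.77 → w = 0.7700
R5: uphill=0.95, accelerating=0.95; AND[a·b] → w = 0.9025
Rules with consequent 'normal': {R1, R3, R5} → strengths 0.7300, 0.3135, 0.9025
Aggregate via t-conorm [a + b − a·b]: 0.9819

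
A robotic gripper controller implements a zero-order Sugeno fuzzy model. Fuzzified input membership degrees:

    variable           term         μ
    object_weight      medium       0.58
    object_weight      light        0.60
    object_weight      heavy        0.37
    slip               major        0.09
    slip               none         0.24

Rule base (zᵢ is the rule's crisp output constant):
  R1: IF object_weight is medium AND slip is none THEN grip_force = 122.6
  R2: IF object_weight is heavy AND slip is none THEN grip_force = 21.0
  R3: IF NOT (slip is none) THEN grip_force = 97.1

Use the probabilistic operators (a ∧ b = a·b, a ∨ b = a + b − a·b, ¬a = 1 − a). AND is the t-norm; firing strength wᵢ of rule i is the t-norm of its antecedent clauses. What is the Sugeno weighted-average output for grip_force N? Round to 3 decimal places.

93.853

R1 (z=122.6): medium=0.58, none=0.24; AND[a·b] → w = 0.1392
R2 (z=21.0): heavy=0.37, none=0.24; AND[a·b] → w = 0.0888
R3 (z=97.1): ¬none=1−0.24=0.76 → w = 0.7600
Weighted average = (0.1392·122.6 + 0.0888·21.0 + 0.7600·97.1) / (0.1392 + 0.0888 + 0.7600)
  = 92.7267 / 0.9880 = 93.853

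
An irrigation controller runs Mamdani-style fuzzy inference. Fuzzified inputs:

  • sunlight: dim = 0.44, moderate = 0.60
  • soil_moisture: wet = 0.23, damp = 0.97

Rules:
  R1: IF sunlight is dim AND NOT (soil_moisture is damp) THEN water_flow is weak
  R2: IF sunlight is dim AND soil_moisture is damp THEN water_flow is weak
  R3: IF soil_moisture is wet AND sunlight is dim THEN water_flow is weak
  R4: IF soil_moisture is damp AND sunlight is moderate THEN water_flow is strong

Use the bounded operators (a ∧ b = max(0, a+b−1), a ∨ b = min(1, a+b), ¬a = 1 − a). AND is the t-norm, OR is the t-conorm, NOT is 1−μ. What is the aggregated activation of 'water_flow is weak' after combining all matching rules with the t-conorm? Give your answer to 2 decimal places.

0.41

R1: dim=0.44, ¬damp=1−0.97=0.03; AND[max(0, a+b−1)] → w = 0.00
R2: dim=0.44, damp=0.97; AND[max(0, a+b−1)] → w = 0.41
R3: wet=0.23, dim=0.44; AND[max(0, a+b−1)] → w = 0.00
R4: damp=0.97, moderate=0.60; AND[max(0, a+b−1)] → w = 0.57
Rules with consequent 'weak': {R1, R2, R3} → strengths 0.00, 0.41, 0.00
Aggregate via t-conorm [min(1, a+b)]: 0.41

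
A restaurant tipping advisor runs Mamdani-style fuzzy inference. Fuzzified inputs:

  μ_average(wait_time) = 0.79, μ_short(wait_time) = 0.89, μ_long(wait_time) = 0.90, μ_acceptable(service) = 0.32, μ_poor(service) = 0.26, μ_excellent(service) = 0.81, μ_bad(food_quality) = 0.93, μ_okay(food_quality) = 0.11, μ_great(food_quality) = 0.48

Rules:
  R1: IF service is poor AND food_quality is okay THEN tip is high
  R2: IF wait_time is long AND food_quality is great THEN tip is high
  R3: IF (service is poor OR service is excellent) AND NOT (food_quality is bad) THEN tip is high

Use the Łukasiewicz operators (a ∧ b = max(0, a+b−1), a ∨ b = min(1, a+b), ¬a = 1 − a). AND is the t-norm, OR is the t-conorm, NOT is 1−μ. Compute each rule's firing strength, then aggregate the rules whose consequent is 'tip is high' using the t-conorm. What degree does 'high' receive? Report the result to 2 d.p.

0.45

R1: poor=0.26, okay=0.11; AND[max(0, a+b−1)] → w = 0.00
R2: long=0.90, great=0.48; AND[max(0, a+b−1)] → w = 0.38
R3: (poor=0.26 OR excellent=0.81) = 1.00; AND[max(0, a+b−1)] with ¬bad=1−0.93=0.07 → w = 0.07
Rules with consequent 'high': {R1, R2, R3} → strengths 0.00, 0.38, 0.07
Aggregate via t-conorm [min(1, a+b)]: 0.45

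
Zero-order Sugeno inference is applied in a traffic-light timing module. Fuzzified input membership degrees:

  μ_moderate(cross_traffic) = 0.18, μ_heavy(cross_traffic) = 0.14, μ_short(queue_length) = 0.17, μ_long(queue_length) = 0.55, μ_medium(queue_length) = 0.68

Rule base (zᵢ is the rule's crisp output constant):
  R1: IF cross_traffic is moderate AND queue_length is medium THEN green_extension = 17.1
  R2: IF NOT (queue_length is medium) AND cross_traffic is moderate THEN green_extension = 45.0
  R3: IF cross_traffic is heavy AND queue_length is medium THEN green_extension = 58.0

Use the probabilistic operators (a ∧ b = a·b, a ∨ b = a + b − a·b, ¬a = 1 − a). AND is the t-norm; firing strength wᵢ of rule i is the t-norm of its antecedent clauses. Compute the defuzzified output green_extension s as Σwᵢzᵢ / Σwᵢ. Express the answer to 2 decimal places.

R1 (z=17.1): moderate=0.18, medium=0.68; AND[a·b] → w = 0.1224
R2 (z=45.0): ¬medium=1−0.68=0.32, moderate=0.18; AND[a·b] → w = 0.0576
R3 (z=58.0): heavy=0.14, medium=0.68; AND[a·b] → w = 0.0952
Weighted average = (0.1224·17.1 + 0.0576·45.0 + 0.0952·58.0) / (0.1224 + 0.0576 + 0.0952)
  = 10.2066 / 0.2752 = 37.09

37.09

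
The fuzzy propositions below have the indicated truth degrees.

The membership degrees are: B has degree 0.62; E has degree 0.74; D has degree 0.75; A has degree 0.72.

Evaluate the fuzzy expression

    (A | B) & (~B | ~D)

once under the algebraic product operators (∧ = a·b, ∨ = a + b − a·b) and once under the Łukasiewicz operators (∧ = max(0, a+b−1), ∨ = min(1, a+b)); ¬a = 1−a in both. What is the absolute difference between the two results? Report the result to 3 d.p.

0.152

Under algebraic product:
  A | B = a + b − a·b on (0.7200, 0.6200) = 0.8936
  ~B = 1 − 0.6200 = 0.3800
  ~D = 1 − 0.7500 = 0.2500
  ~B | ~D = a + b − a·b on (0.3800, 0.2500) = 0.5350
  (A | B) & (~B | ~D) = a·b on (0.8936, 0.5350) = 0.4781
  → value = 0.4781
Under Łukasiewicz:
  A | B = min(1, a+b) on (0.72, 0.62) = 1.00
  ~B = 1 − 0.62 = 0.38
  ~D = 1 − 0.75 = 0.25
  ~B | ~D = min(1, a+b) on (0.38, 0.25) = 0.63
  (A | B) & (~B | ~D) = max(0, a+b−1) on (1.00, 0.63) = 0.63
  → value = 0.6300
|0.4781 − 0.6300| = 0.152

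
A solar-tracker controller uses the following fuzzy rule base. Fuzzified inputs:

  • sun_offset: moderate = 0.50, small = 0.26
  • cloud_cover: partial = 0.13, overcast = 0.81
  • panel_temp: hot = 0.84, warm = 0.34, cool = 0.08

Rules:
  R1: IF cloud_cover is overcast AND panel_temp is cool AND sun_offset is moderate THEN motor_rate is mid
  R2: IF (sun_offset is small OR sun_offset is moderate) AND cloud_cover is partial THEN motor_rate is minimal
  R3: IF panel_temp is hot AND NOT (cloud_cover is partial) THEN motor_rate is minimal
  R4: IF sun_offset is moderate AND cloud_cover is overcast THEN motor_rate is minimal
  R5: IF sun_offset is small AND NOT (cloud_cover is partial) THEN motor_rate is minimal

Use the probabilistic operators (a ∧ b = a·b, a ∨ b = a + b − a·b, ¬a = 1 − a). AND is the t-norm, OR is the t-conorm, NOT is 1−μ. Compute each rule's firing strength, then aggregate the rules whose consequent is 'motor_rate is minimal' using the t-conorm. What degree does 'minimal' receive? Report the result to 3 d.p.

R1: overcast=0.81, cool=0.08, moderate=0.50; AND[a·b] → w = 0.0324
R2: (small=0.26 OR moderate=0.50) = 0.6300; AND[a·b] with partial=0.13 → w = 0.0819
R3: hot=0.84, ¬partial=1−0.13=0.87; AND[a·b] → w = 0.7308
R4: moderate=0.50, overcast=0.81; AND[a·b] → w = 0.4050
R5: small=0.26, ¬partial=1−0.13=0.87; AND[a·b] → w = 0.2262
Rules with consequent 'minimal': {R2, R3, R4, R5} → strengths 0.0819, 0.7308, 0.4050, 0.2262
Aggregate via t-conorm [a + b − a·b]: 0.8862

0.886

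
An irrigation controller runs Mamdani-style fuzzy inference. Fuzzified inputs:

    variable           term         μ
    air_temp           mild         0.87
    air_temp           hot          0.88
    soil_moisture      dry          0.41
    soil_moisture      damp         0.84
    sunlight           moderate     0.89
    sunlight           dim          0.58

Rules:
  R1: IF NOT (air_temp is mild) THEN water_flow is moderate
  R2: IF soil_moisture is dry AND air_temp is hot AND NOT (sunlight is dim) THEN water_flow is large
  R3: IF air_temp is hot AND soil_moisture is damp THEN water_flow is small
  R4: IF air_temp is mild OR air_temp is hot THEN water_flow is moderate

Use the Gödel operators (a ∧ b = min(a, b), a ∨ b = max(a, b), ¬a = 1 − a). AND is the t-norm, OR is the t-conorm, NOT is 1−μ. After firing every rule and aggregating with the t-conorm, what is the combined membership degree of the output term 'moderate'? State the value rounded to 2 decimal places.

0.88

R1: ¬mild=1−0.87=0.13 → w = 0.13
R2: dry=0.41, hot=0.88, ¬dim=1−0.58=0.42; AND[min(a, b)] → w = 0.41
R3: hot=0.88, damp=0.84; AND[min(a, b)] → w = 0.84
R4: mild=0.87, hot=0.88; OR[max(a, b)] → w = 0.88
Rules with consequent 'moderate': {R1, R4} → strengths 0.13, 0.88
Aggregate via t-conorm [max(a, b)]: 0.88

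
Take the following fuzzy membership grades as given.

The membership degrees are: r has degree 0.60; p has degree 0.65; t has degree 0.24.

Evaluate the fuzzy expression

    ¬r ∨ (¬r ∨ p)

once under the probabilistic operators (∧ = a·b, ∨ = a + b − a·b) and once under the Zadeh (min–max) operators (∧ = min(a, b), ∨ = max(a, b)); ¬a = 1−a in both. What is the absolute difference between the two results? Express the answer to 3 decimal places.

0.224

Under probabilistic:
  ¬r = 1 − 0.6000 = 0.4000
  ¬r = 1 − 0.6000 = 0.4000
  ¬r ∨ p = a + b − a·b on (0.4000, 0.6500) = 0.7900
  ¬r ∨ (¬r ∨ p) = a + b − a·b on (0.4000, 0.7900) = 0.8740
  → value = 0.8740
Under Zadeh (min–max):
  ¬r = 1 − 0.60 = 0.40
  ¬r = 1 − 0.60 = 0.40
  ¬r ∨ p = max(a, b) on (0.40, 0.65) = 0.65
  ¬r ∨ (¬r ∨ p) = max(a, b) on (0.40, 0.65) = 0.65
  → value = 0.6500
|0.8740 − 0.6500| = 0.224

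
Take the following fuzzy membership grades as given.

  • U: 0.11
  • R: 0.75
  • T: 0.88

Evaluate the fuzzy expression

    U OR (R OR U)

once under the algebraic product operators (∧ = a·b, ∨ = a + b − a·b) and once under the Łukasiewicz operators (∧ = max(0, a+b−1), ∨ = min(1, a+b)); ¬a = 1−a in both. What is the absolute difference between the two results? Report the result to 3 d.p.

Under algebraic product:
  R OR U = a + b − a·b on (0.7500, 0.1100) = 0.7775
  U OR (R OR U) = a + b − a·b on (0.1100, 0.7775) = 0.8020
  → value = 0.8020
Under Łukasiewicz:
  R OR U = min(1, a+b) on (0.75, 0.11) = 0.86
  U OR (R OR U) = min(1, a+b) on (0.11, 0.86) = 0.97
  → value = 0.9700
|0.8020 − 0.9700| = 0.168

0.168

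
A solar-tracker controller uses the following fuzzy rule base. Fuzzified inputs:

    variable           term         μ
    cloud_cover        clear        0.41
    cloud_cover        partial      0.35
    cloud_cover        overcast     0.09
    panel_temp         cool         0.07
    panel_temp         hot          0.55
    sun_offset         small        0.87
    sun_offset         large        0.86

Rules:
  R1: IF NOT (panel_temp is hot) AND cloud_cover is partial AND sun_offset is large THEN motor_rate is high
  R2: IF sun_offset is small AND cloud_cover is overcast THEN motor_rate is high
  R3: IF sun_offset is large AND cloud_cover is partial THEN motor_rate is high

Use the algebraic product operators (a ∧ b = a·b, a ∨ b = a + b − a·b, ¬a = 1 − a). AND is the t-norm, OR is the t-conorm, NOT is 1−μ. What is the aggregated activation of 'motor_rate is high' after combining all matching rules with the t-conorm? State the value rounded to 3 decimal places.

R1: ¬hot=1−0.55=0.45, partial=0.35, large=0.86; AND[a·b] → w = 0.1354
R2: small=0.87, overcast=0.09; AND[a·b] → w = 0.0783
R3: large=0.86, partial=0.35; AND[a·b] → w = 0.3010
Rules with consequent 'high': {R1, R2, R3} → strengths 0.1354, 0.0783, 0.3010
Aggregate via t-conorm [a + b − a·b]: 0.4430

0.443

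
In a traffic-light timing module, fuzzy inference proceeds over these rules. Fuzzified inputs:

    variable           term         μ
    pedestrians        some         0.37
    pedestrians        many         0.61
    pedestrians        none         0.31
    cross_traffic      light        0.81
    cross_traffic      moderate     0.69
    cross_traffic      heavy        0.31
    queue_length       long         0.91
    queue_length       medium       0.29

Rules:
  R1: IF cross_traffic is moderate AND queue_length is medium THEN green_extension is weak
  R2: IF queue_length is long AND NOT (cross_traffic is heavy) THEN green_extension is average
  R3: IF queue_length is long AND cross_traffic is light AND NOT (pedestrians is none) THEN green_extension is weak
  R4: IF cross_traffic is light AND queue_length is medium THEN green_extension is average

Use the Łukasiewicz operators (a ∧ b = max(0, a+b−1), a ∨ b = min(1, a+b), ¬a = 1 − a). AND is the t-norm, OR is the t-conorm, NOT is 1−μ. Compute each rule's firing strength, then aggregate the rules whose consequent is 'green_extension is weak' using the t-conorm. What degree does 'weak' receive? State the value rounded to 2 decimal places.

0.41

R1: moderate=0.69, medium=0.29; AND[max(0, a+b−1)] → w = 0.00
R2: long=0.91, ¬heavy=1−0.31=0.69; AND[max(0, a+b−1)] → w = 0.60
R3: long=0.91, light=0.81, ¬none=1−0.31=0.69; AND[max(0, a+b−1)] → w = 0.41
R4: light=0.81, medium=0.29; AND[max(0, a+b−1)] → w = 0.10
Rules with consequent 'weak': {R1, R3} → strengths 0.00, 0.41
Aggregate via t-conorm [min(1, a+b)]: 0.41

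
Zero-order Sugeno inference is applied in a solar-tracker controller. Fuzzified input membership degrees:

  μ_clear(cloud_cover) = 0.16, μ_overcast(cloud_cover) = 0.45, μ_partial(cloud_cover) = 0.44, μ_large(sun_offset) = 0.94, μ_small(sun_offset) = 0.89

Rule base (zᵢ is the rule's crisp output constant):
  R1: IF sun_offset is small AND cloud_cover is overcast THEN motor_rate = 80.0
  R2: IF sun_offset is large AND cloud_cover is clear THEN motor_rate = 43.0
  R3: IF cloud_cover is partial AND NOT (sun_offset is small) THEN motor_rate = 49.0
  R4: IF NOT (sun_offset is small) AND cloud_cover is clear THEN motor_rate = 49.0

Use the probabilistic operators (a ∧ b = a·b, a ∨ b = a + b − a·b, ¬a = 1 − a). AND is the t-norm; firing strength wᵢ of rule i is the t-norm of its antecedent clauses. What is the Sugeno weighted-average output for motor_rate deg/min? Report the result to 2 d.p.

R1 (z=80.0): small=0.89, overcast=0.45; AND[a·b] → w = 0.4005
R2 (z=43.0): large=0.94, clear=0.16; AND[a·b] → w = 0.1504
R3 (z=49.0): partial=0.44, ¬small=1−0.89=0.11; AND[a·b] → w = 0.0484
R4 (z=49.0): ¬small=1−0.89=0.11, clear=0.16; AND[a·b] → w = 0.0176
Weighted average = (0.4005·80.0 + 0.1504·43.0 + 0.0484·49.0 + 0.0176·49.0) / (0.4005 + 0.1504 + 0.0484 + 0.0176)
  = 41.7412 / 0.6169 = 67.66

67.66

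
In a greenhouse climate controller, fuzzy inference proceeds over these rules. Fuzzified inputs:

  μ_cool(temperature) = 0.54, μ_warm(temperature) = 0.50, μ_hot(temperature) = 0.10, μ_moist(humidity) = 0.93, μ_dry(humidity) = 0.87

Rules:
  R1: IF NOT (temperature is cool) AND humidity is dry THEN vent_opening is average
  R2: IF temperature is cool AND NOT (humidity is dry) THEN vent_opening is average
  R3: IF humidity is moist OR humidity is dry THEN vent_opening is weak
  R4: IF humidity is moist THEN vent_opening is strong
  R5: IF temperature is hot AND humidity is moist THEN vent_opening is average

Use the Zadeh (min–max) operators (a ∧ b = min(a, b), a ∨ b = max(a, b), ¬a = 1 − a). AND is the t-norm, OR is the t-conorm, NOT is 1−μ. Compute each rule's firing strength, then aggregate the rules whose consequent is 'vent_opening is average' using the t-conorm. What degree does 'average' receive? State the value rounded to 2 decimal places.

R1: ¬cool=1−0.54=0.46, dry=0.87; AND[min(a, b)] → w = 0.46
R2: cool=0.54, ¬dry=1−0.87=0.13; AND[min(a, b)] → w = 0.13
R3: moist=0.93, dry=0.87; OR[max(a, b)] → w = 0.93
R4: moist=0.93 → w = 0.93
R5: hot=0.10, moist=0.93; AND[min(a, b)] → w = 0.10
Rules with consequent 'average': {R1, R2, R5} → strengths 0.46, 0.13, 0.10
Aggregate via t-conorm [max(a, b)]: 0.46

0.46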